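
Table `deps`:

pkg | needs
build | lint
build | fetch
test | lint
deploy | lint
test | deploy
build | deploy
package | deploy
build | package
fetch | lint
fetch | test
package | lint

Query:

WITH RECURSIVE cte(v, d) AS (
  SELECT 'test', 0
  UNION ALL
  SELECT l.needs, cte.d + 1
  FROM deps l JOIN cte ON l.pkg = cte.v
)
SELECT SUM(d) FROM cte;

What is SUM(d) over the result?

4

Base: (test, d=0).
Iteration 1: edges from {test} -> (deploy, d=1), (lint, d=1).
Iteration 2: edges from {deploy,lint} -> (lint, d=2).
Iteration 3: no outgoing edges from {lint}; recursion stops.
SUM(d) = 0 + 1 + 1 + 2 = 4.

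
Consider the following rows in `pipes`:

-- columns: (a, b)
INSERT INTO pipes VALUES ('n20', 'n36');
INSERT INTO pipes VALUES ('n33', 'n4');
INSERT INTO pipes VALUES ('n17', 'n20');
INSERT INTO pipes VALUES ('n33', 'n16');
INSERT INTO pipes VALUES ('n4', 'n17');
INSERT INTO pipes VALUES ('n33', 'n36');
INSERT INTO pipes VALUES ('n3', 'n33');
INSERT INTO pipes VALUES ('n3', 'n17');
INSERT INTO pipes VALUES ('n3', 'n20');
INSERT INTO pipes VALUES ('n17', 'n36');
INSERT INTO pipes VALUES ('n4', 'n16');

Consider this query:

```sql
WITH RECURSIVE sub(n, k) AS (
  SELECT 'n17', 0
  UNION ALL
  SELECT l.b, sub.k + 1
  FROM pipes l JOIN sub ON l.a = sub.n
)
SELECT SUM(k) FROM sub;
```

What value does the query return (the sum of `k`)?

Base: (n17, k=0).
Iteration 1: edges from {n17} -> (n20, k=1), (n36, k=1).
Iteration 2: edges from {n20,n36} -> (n36, k=2).
Iteration 3: no outgoing edges from {n36}; recursion stops.
SUM(k) = 0 + 1 + 1 + 2 = 4.

4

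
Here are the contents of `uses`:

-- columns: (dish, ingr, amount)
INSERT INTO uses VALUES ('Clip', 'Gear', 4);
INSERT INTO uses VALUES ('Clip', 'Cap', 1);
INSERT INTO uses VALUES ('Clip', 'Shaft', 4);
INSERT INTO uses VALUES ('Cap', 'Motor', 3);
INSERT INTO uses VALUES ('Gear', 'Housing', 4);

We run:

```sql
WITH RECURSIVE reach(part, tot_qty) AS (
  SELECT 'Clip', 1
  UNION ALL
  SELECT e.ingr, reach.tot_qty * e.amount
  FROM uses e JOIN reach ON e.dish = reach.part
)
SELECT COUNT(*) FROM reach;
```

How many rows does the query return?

6

Base: (Clip, tot_qty=1).
Iteration 1: components of {Clip} -> Cap = 1*1 = 1, Gear = 1*4 = 4, Shaft = 1*4 = 4.
Iteration 2: components of {Cap,Gear,Shaft} -> Housing = 4*4 = 16, Motor = 1*3 = 3.
Iteration 3: no further components; recursion stops.
Total rows emitted: 6.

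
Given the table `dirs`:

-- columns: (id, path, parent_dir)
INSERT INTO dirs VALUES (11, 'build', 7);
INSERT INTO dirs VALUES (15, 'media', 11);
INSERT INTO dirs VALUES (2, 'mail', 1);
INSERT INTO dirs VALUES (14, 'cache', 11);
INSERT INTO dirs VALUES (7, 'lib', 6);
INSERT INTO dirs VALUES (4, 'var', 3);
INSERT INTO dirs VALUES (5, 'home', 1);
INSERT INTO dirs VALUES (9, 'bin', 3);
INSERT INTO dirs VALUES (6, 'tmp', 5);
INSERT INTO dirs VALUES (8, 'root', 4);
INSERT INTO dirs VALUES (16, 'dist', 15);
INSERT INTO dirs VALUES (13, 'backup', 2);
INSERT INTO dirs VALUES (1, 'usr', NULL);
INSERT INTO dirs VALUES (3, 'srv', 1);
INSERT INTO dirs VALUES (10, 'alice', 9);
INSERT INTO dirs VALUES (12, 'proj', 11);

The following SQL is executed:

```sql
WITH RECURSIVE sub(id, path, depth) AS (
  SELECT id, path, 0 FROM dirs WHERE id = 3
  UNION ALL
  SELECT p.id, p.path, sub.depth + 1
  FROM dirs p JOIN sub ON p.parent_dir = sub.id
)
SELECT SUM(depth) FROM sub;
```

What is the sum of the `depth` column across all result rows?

Base: id=3 (srv) at depth 0.
Iteration 1: rows with parent_dir in {3} -> var (id 4, depth 1), bin (id 9, depth 1).
Iteration 2: rows with parent_dir in {4,9} -> root (id 8, depth 2), alice (id 10, depth 2).
Iteration 3: no rows with parent_dir in {8,10}; recursion stops.
SUM(depth) = 0 + 1 + 1 + 2 + 2 = 6.

6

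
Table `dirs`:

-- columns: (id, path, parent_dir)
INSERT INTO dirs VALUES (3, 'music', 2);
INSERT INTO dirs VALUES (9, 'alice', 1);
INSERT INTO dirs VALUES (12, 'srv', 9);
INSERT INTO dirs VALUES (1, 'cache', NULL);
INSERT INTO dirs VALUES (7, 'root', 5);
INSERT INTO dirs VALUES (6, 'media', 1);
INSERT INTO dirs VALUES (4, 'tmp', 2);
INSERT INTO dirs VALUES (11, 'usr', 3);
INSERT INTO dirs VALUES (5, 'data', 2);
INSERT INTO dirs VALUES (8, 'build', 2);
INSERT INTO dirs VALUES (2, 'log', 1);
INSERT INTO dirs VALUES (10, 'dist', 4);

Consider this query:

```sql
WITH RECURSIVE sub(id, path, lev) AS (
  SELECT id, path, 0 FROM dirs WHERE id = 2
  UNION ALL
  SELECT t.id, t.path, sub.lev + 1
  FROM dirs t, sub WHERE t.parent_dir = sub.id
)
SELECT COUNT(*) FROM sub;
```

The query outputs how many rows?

Base: id=2 (log) at lev 0.
Iteration 1: rows with parent_dir in {2} -> music (id 3, lev 1), tmp (id 4, lev 1), data (id 5, lev 1), build (id 8, lev 1).
Iteration 2: rows with parent_dir in {3,4,5,8} -> root (id 7, lev 2), dist (id 10, lev 2), usr (id 11, lev 2).
Iteration 3: no rows with parent_dir in {7,10,11}; recursion stops.
Total rows emitted: 8.

8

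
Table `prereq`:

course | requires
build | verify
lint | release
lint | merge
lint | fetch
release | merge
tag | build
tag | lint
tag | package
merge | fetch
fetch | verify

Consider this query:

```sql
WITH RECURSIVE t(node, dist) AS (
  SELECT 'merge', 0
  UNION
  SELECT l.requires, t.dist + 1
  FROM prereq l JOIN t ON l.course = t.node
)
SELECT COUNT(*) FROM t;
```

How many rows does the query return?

3

Base: (merge, dist=0).
Iteration 1: edges from {merge} -> (fetch, dist=1).
Iteration 2: edges from {fetch} -> (verify, dist=2).
Iteration 3: no outgoing edges from {verify}; recursion stops.
Total rows emitted: 3.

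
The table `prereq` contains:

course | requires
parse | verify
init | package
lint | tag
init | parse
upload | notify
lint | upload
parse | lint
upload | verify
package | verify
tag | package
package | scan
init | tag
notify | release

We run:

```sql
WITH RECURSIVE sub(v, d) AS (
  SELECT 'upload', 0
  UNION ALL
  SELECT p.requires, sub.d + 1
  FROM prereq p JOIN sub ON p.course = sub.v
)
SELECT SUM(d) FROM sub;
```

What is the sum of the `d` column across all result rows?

Base: (upload, d=0).
Iteration 1: edges from {upload} -> (notify, d=1), (verify, d=1).
Iteration 2: edges from {notify,verify} -> (release, d=2).
Iteration 3: no outgoing edges from {release}; recursion stops.
SUM(d) = 0 + 1 + 1 + 2 = 4.

4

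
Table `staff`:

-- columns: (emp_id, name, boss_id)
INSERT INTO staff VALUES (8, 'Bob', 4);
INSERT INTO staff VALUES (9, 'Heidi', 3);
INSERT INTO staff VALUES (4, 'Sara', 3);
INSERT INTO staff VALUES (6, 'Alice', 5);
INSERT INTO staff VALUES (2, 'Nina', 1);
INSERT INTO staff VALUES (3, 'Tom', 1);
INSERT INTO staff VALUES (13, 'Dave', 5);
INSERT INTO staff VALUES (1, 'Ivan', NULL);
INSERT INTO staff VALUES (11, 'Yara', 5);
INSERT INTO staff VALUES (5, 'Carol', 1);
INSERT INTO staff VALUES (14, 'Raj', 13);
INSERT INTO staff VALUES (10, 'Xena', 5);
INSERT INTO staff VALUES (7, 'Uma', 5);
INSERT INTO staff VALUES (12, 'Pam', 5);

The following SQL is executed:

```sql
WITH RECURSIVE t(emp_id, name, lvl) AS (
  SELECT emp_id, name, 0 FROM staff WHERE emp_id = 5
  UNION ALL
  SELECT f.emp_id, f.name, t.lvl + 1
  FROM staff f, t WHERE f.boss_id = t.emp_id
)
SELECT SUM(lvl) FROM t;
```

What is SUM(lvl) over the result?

8

Base: emp_id=5 (Carol) at lvl 0.
Iteration 1: rows with boss_id in {5} -> Alice (id 6, lvl 1), Uma (id 7, lvl 1), Xena (id 10, lvl 1), Yara (id 11, lvl 1), Pam (id 12, lvl 1), Dave (id 13, lvl 1).
Iteration 2: rows with boss_id in {6,7,10,11,12,13} -> Raj (id 14, lvl 2).
Iteration 3: no rows with boss_id in {14}; recursion stops.
SUM(lvl) = 0 + 1 + 1 + 1 + 1 + 1 + 1 + 2 = 8.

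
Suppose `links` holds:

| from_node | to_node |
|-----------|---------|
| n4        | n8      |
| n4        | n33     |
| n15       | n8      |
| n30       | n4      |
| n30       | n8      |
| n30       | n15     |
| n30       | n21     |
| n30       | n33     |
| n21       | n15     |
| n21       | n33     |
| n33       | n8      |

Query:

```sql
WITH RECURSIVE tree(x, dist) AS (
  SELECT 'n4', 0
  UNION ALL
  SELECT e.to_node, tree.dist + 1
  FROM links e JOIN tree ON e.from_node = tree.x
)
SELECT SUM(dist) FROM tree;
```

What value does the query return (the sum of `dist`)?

Base: (n4, dist=0).
Iteration 1: edges from {n4} -> (n33, dist=1), (n8, dist=1).
Iteration 2: edges from {n33,n8} -> (n8, dist=2).
Iteration 3: no outgoing edges from {n8}; recursion stops.
SUM(dist) = 0 + 1 + 1 + 2 = 4.

4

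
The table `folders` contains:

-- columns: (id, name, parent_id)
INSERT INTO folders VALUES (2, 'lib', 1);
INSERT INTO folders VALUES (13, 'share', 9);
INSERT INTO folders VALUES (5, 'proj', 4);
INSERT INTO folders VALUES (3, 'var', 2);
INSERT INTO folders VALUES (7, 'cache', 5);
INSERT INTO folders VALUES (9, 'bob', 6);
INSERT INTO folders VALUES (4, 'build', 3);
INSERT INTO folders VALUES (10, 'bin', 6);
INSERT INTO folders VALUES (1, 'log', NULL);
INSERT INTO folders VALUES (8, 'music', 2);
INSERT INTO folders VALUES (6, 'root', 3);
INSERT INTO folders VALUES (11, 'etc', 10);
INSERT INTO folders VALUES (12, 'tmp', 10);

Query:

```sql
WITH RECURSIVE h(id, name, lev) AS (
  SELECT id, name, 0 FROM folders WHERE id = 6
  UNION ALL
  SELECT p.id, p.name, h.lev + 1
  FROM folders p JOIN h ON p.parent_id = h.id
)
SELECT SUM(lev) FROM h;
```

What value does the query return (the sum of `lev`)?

8

Base: id=6 (root) at lev 0.
Iteration 1: rows with parent_id in {6} -> bob (id 9, lev 1), bin (id 10, lev 1).
Iteration 2: rows with parent_id in {9,10} -> etc (id 11, lev 2), tmp (id 12, lev 2), share (id 13, lev 2).
Iteration 3: no rows with parent_id in {11,12,13}; recursion stops.
SUM(lev) = 0 + 1 + 1 + 2 + 2 + 2 = 8.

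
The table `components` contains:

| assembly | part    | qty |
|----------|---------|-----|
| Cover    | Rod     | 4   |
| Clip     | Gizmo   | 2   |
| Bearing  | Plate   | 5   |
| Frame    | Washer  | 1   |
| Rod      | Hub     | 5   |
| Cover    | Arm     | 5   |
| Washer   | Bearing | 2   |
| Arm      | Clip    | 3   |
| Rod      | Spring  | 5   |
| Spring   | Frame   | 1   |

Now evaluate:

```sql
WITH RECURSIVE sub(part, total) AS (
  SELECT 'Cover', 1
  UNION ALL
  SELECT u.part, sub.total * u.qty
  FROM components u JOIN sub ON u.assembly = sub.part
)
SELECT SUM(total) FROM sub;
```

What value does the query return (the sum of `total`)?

375

Base: (Cover, total=1).
Iteration 1: components of {Cover} -> Arm = 1*5 = 5, Rod = 1*4 = 4.
Iteration 2: components of {Arm,Rod} -> Clip = 5*3 = 15, Hub = 4*5 = 20, Spring = 4*5 = 20.
Iteration 3: components of {Clip,Hub,Spring} -> Frame = 20*1 = 20, Gizmo = 15*2 = 30.
Iteration 4: components of {Frame,Gizmo} -> Washer = 20*1 = 20.
Iteration 5: components of {Washer} -> Bearing = 20*2 = 40.
Iteration 6: components of {Bearing} -> Plate = 40*5 = 200.
Iteration 7: no further components; recursion stops.
SUM(total) = 1 + 4 + 5 + 20 + 20 + 15 + 20 + 30 + 20 + 40 + 200 = 375.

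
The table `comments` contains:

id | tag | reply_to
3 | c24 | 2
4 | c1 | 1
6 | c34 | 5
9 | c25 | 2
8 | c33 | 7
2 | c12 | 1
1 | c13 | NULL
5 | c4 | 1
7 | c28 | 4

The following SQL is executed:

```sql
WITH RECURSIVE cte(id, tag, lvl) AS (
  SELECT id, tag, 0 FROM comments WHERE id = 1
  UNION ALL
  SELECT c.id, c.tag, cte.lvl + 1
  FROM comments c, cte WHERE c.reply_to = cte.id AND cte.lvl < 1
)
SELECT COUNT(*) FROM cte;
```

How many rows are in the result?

4

Base: id=1 (c13) at lvl 0.
Iteration 1: rows with reply_to in {1} -> c12 (id 2, lvl 1), c1 (id 4, lvl 1), c4 (id 5, lvl 1).
Iteration 2: lvl < 1 fails for all current rows; recursion stops.
Total rows emitted: 4.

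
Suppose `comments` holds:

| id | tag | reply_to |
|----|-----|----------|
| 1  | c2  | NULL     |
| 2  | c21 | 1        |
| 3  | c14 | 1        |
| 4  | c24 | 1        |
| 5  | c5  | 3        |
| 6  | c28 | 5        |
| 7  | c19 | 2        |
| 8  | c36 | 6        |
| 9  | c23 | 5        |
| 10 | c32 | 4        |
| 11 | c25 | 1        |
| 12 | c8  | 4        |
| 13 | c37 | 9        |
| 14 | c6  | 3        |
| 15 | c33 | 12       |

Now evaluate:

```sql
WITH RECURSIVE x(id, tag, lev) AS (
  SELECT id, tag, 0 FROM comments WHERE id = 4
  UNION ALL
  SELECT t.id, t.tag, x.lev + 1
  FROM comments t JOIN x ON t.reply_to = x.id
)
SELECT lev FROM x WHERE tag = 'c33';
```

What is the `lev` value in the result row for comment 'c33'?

2

Base: id=4 (c24) at lev 0.
Iteration 1: rows with reply_to in {4} -> c32 (id 10, lev 1), c8 (id 12, lev 1).
Iteration 2: rows with reply_to in {10,12} -> c33 (id 15, lev 2).
Iteration 3: no rows with reply_to in {15}; recursion stops.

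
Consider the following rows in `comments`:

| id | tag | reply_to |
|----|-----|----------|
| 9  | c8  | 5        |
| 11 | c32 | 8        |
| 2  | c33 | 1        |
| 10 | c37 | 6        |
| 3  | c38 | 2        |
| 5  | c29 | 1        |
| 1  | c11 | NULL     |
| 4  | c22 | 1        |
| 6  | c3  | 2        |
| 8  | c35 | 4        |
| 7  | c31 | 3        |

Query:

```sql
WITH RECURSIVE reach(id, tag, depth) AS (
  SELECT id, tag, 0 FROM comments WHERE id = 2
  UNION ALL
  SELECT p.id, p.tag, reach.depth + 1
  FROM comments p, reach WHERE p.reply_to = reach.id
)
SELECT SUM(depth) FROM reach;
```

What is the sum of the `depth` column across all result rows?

Base: id=2 (c33) at depth 0.
Iteration 1: rows with reply_to in {2} -> c38 (id 3, depth 1), c3 (id 6, depth 1).
Iteration 2: rows with reply_to in {3,6} -> c31 (id 7, depth 2), c37 (id 10, depth 2).
Iteration 3: no rows with reply_to in {7,10}; recursion stops.
SUM(depth) = 0 + 1 + 1 + 2 + 2 = 6.

6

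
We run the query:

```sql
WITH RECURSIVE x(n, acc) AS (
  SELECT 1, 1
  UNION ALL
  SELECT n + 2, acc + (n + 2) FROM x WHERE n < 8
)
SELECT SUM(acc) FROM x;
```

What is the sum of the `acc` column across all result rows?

Base: n=1, acc=1.
Iteration 1: 1 < 8 holds -> n = 1 + 2 = 3, acc = 1 + 3 = 4.
Iteration 2: 3 < 8 holds -> n = 3 + 2 = 5, acc = 4 + 5 = 9.
Iteration 3: 5 < 8 holds -> n = 5 + 2 = 7, acc = 9 + 7 = 16.
Iteration 4: 7 < 8 holds -> n = 7 + 2 = 9, acc = 16 + 9 = 25.
Iteration 5: 9 < 8 fails; recursion stops.
SUM(acc) = 1 + 4 + 9 + 16 + 25 = 55.

55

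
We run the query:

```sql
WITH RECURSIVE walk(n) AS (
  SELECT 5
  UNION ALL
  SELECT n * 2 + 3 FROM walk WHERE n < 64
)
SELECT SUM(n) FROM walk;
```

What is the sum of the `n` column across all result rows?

233

Base: n=5.
Iteration 1: 5 < 64 holds -> n = 5 * 2 + 3 = 13.
Iteration 2: 13 < 64 holds -> n = 13 * 2 + 3 = 29.
Iteration 3: 29 < 64 holds -> n = 29 * 2 + 3 = 61.
Iteration 4: 61 < 64 holds -> n = 61 * 2 + 3 = 125.
Iteration 5: 125 < 64 fails; recursion stops.
SUM(n) = 5 + 13 + 29 + 61 + 125 = 233.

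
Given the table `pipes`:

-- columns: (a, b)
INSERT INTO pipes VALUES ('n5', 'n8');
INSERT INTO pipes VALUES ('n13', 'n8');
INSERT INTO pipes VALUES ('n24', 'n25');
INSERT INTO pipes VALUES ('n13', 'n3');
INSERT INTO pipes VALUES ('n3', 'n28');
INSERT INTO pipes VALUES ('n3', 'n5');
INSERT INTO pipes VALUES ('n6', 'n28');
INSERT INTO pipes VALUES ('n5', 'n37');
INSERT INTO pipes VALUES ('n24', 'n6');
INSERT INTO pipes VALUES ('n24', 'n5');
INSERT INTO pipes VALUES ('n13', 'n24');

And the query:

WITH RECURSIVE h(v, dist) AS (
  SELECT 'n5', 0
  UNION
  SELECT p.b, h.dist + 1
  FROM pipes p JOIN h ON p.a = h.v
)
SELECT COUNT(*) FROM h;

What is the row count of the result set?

3

Base: (n5, dist=0).
Iteration 1: edges from {n5} -> (n37, dist=1), (n8, dist=1).
Iteration 2: no outgoing edges from {n37,n8}; recursion stops.
Total rows emitted: 3.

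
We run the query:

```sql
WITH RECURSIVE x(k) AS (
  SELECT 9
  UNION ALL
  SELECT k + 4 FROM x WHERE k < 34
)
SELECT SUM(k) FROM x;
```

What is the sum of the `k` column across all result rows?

184

Base: k=9.
Iteration 1: 9 < 34 holds -> k = 9 + 4 = 13.
Iteration 2: 13 < 34 holds -> k = 13 + 4 = 17.
Iteration 3: 17 < 34 holds -> k = 17 + 4 = 21.
Iteration 4: 21 < 34 holds -> k = 21 + 4 = 25.
Iteration 5: 25 < 34 holds -> k = 25 + 4 = 29.
Iteration 6: 29 < 34 holds -> k = 29 + 4 = 33.
Iteration 7: 33 < 34 holds -> k = 33 + 4 = 37.
Iteration 8: 37 < 34 fails; recursion stops.
SUM(k) = 9 + 13 + 17 + 21 + 25 + 29 + 33 + 37 = 184.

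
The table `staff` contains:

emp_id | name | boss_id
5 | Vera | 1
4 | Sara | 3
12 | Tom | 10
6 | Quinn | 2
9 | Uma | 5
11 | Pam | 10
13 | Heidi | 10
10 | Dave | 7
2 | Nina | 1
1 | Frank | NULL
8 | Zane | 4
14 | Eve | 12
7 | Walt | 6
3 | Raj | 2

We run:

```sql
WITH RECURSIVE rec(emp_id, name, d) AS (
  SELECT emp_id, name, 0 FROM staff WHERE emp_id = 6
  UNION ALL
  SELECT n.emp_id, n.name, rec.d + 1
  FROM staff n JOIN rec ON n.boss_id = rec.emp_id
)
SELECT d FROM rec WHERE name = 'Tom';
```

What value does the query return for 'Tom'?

Base: emp_id=6 (Quinn) at d 0.
Iteration 1: rows with boss_id in {6} -> Walt (id 7, d 1).
Iteration 2: rows with boss_id in {7} -> Dave (id 10, d 2).
Iteration 3: rows with boss_id in {10} -> Pam (id 11, d 3), Tom (id 12, d 3), Heidi (id 13, d 3).
Iteration 4: rows with boss_id in {11,12,13} -> Eve (id 14, d 4).
Iteration 5: no rows with boss_id in {14}; recursion stops.

3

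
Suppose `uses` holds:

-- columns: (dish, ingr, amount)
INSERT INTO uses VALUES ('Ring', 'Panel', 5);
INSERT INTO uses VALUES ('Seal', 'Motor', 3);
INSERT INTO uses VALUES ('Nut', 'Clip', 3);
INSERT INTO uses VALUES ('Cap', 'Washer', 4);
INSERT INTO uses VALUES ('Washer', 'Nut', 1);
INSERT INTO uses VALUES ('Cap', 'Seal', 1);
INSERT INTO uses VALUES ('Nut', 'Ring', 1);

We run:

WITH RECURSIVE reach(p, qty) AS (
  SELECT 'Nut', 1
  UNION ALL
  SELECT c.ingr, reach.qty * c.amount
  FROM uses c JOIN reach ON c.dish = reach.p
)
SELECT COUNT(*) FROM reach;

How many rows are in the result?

Base: (Nut, qty=1).
Iteration 1: components of {Nut} -> Clip = 1*3 = 3, Ring = 1*1 = 1.
Iteration 2: components of {Clip,Ring} -> Panel = 1*5 = 5.
Iteration 3: no further components; recursion stops.
Total rows emitted: 4.

4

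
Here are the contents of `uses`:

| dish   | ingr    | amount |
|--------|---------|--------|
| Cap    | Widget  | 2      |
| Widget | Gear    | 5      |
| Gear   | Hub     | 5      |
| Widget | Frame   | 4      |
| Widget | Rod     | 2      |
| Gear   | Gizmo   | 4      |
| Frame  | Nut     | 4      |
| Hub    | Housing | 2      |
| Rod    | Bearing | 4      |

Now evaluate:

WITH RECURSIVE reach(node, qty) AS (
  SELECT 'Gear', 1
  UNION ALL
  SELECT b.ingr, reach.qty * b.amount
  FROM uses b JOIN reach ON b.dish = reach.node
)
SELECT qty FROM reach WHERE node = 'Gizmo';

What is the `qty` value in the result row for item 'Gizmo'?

Base: (Gear, qty=1).
Iteration 1: components of {Gear} -> Gizmo = 1*4 = 4, Hub = 1*5 = 5.
Iteration 2: components of {Gizmo,Hub} -> Housing = 5*2 = 10.
Iteration 3: no further components; recursion stops.

4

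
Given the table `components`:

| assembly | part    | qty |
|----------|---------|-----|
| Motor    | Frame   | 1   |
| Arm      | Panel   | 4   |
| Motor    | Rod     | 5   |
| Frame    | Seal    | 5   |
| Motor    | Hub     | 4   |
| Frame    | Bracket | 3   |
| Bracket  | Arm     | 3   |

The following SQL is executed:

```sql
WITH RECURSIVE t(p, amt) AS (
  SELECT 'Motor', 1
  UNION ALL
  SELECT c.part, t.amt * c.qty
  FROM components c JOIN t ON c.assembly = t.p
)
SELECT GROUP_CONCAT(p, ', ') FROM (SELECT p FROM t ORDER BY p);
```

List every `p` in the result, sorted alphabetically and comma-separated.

Arm, Bracket, Frame, Hub, Motor, Panel, Rod, Seal

Base: (Motor, amt=1).
Iteration 1: components of {Motor} -> Frame = 1*1 = 1, Hub = 1*4 = 4, Rod = 1*5 = 5.
Iteration 2: components of {Frame,Hub,Rod} -> Bracket = 1*3 = 3, Seal = 1*5 = 5.
Iteration 3: components of {Bracket,Seal} -> Arm = 3*3 = 9.
Iteration 4: components of {Arm} -> Panel = 9*4 = 36.
Iteration 5: no further components; recursion stops.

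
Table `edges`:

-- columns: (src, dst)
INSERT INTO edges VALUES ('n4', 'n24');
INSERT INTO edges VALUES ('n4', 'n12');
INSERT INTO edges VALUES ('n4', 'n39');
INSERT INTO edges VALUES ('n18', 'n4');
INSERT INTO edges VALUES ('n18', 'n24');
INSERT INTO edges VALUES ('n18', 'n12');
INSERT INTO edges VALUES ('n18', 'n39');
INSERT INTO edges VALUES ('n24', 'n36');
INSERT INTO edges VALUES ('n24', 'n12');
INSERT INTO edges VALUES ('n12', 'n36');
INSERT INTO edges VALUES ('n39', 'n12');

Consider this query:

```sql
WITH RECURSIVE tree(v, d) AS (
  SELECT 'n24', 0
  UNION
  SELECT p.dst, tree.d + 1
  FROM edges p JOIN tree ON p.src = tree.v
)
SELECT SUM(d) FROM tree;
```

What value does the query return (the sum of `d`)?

Base: (n24, d=0).
Iteration 1: edges from {n24} -> (n12, d=1), (n36, d=1).
Iteration 2: edges from {n12,n36} -> (n36, d=2).
Iteration 3: no outgoing edges from {n36}; recursion stops.
SUM(d) = 0 + 1 + 1 + 2 = 4.

4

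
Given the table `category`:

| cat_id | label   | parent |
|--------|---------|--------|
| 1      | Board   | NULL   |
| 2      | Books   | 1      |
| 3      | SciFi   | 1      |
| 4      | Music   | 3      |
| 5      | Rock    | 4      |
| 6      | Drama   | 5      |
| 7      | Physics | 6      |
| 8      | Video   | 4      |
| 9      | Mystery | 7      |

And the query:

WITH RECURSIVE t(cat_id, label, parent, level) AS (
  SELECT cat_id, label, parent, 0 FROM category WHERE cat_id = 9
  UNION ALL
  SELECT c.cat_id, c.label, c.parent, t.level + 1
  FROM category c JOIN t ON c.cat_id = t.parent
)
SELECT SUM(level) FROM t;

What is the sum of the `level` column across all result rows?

Base: cat_id=9 (Mystery), parent=7, level 0.
Iteration 1: join on cat_id=7 -> Physics (id 7, parent=6, level 1).
Iteration 2: join on cat_id=6 -> Drama (id 6, parent=5, level 2).
Iteration 3: join on cat_id=5 -> Rock (id 5, parent=4, level 3).
Iteration 4: join on cat_id=4 -> Music (id 4, parent=3, level 4).
Iteration 5: join on cat_id=3 -> SciFi (id 3, parent=1, level 5).
Iteration 6: join on cat_id=1 -> Board (id 1, parent=NULL, level 6).
Iteration 7: parent is NULL; no match; recursion stops.
SUM(level) = 0 + 1 + 2 + 3 + 4 + 5 + 6 = 21.

21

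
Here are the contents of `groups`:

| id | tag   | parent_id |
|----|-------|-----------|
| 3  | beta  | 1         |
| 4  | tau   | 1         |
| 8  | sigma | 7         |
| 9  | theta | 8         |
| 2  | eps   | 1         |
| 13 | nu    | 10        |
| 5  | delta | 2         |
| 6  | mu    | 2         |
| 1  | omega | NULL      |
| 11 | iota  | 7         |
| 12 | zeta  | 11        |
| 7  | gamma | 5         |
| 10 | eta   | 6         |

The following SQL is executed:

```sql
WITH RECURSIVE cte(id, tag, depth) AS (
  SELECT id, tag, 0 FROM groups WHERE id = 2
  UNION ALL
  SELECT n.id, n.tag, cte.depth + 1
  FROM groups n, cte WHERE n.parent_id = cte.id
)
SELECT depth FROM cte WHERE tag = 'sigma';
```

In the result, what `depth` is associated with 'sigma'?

Base: id=2 (eps) at depth 0.
Iteration 1: rows with parent_id in {2} -> delta (id 5, depth 1), mu (id 6, depth 1).
Iteration 2: rows with parent_id in {5,6} -> gamma (id 7, depth 2), eta (id 10, depth 2).
Iteration 3: rows with parent_id in {7,10} -> sigma (id 8, depth 3), iota (id 11, depth 3), nu (id 13, depth 3).
Iteration 4: rows with parent_id in {8,11,13} -> theta (id 9, depth 4), zeta (id 12, depth 4).
Iteration 5: no rows with parent_id in {9,12}; recursion stops.

3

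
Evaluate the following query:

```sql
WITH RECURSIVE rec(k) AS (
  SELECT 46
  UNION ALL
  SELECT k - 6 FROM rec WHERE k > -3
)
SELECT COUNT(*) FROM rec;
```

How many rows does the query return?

10

Base: k=46.
Iteration 1: 46 > -3 holds -> k = 46 - 6 = 40.
Iteration 2: 40 > -3 holds -> k = 40 - 6 = 34.
Iteration 3: 34 > -3 holds -> k = 34 - 6 = 28.
Iteration 4: 28 > -3 holds -> k = 28 - 6 = 22.
Iteration 5: 22 > -3 holds -> k = 22 - 6 = 16.
Iteration 6: 16 > -3 holds -> k = 16 - 6 = 10.
Iteration 7: 10 > -3 holds -> k = 10 - 6 = 4.
Iteration 8: 4 > -3 holds -> k = 4 - 6 = -2.
Iteration 9: -2 > -3 holds -> k = -2 - 6 = -8.
Iteration 10: -8 > -3 fails; recursion stops.
Total rows emitted: 10.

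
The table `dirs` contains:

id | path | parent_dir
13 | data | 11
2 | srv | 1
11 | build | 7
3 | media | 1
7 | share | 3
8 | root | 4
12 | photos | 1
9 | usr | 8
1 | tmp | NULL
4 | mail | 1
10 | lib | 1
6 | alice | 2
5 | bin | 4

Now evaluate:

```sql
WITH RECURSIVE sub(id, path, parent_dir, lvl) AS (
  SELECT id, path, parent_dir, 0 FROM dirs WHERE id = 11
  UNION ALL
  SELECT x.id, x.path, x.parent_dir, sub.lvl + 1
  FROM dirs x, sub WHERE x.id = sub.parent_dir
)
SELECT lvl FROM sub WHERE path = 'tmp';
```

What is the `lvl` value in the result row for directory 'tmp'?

3

Base: id=11 (build), parent_dir=7, lvl 0.
Iteration 1: join on id=7 -> share (id 7, parent_dir=3, lvl 1).
Iteration 2: join on id=3 -> media (id 3, parent_dir=1, lvl 2).
Iteration 3: join on id=1 -> tmp (id 1, parent_dir=NULL, lvl 3).
Iteration 4: parent_dir is NULL; no match; recursion stops.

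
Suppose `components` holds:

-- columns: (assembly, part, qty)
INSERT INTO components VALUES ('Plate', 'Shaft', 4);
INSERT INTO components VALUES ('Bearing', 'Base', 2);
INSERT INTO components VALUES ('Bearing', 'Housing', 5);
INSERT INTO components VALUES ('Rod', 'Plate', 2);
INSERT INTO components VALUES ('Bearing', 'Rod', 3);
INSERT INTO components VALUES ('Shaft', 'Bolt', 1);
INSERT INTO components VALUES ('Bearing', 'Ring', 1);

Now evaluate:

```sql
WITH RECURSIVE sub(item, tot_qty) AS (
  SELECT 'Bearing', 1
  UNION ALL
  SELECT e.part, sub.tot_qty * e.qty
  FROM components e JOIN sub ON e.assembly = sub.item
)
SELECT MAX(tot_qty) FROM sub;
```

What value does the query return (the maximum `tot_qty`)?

24

Base: (Bearing, tot_qty=1).
Iteration 1: components of {Bearing} -> Base = 1*2 = 2, Housing = 1*5 = 5, Ring = 1*1 = 1, Rod = 1*3 = 3.
Iteration 2: components of {Base,Housing,Ring,Rod} -> Plate = 3*2 = 6.
Iteration 3: components of {Plate} -> Shaft = 6*4 = 24.
Iteration 4: components of {Shaft} -> Bolt = 24*1 = 24.
Iteration 5: no further components; recursion stops.
tot_qty values: 1, 3, 5, 1, 2, 6, 24, 24; the maximum is 24.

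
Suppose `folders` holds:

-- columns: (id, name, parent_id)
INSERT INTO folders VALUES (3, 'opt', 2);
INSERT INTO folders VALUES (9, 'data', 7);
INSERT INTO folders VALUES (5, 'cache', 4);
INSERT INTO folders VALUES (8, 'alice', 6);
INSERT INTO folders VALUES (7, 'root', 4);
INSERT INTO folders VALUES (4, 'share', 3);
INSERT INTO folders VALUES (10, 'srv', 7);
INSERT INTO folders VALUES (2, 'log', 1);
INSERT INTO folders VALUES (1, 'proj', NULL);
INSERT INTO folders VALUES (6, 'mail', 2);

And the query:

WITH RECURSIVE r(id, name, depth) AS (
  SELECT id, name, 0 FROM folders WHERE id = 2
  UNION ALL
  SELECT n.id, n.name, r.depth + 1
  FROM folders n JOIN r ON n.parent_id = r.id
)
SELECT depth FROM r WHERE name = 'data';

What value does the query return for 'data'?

4

Base: id=2 (log) at depth 0.
Iteration 1: rows with parent_id in {2} -> opt (id 3, depth 1), mail (id 6, depth 1).
Iteration 2: rows with parent_id in {3,6} -> share (id 4, depth 2), alice (id 8, depth 2).
Iteration 3: rows with parent_id in {4,8} -> cache (id 5, depth 3), root (id 7, depth 3).
Iteration 4: rows with parent_id in {5,7} -> data (id 9, depth 4), srv (id 10, depth 4).
Iteration 5: no rows with parent_id in {9,10}; recursion stops.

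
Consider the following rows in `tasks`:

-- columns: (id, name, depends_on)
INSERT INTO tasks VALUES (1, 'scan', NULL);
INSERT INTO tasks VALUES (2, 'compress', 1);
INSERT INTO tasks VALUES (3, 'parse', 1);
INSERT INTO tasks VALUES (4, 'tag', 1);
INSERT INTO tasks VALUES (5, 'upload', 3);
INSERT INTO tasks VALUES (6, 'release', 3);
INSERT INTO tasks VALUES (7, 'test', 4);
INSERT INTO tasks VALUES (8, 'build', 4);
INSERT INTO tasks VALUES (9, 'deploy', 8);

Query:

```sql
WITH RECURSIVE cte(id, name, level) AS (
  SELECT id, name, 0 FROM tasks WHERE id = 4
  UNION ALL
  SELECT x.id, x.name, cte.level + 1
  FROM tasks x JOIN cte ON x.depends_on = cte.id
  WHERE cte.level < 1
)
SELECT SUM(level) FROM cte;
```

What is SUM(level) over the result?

Base: id=4 (tag) at level 0.
Iteration 1: rows with depends_on in {4} -> test (id 7, level 1), build (id 8, level 1).
Iteration 2: level < 1 fails for all current rows; recursion stops.
SUM(level) = 0 + 1 + 1 = 2.

2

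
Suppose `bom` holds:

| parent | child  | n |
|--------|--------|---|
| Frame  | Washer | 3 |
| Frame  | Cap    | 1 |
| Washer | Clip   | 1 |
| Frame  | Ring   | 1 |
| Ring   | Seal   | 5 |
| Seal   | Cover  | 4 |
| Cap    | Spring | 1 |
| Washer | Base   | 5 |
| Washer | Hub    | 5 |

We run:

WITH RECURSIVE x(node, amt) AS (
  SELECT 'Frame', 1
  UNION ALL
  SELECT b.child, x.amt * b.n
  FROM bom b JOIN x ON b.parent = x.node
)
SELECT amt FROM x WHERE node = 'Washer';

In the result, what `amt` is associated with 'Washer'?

Base: (Frame, amt=1).
Iteration 1: components of {Frame} -> Cap = 1*1 = 1, Ring = 1*1 = 1, Washer = 1*3 = 3.
Iteration 2: components of {Cap,Ring,Washer} -> Base = 3*5 = 15, Clip = 3*1 = 3, Hub = 3*5 = 15, Seal = 1*5 = 5, Spring = 1*1 = 1.
Iteration 3: components of {Base,Clip,Hub,Seal,Spring} -> Cover = 5*4 = 20.
Iteration 4: no further components; recursion stops.

3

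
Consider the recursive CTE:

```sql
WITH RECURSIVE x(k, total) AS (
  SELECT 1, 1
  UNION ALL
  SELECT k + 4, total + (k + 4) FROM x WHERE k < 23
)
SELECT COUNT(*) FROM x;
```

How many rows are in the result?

7

Base: k=1, total=1.
Iteration 1: 1 < 23 holds -> k = 1 + 4 = 5, total = 1 + 5 = 6.
Iteration 2: 5 < 23 holds -> k = 5 + 4 = 9, total = 6 + 9 = 15.
Iteration 3: 9 < 23 holds -> k = 9 + 4 = 13, total = 15 + 13 = 28.
Iteration 4: 13 < 23 holds -> k = 13 + 4 = 17, total = 28 + 17 = 45.
Iteration 5: 17 < 23 holds -> k = 17 + 4 = 21, total = 45 + 21 = 66.
Iteration 6: 21 < 23 holds -> k = 21 + 4 = 25, total = 66 + 25 = 91.
Iteration 7: 25 < 23 fails; recursion stops.
Total rows emitted: 7.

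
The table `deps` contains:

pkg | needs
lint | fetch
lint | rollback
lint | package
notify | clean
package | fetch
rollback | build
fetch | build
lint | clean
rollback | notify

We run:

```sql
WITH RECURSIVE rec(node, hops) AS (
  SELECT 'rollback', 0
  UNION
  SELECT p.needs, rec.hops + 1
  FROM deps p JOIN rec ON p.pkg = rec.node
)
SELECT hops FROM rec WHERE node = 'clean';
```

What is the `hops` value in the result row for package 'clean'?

Base: (rollback, hops=0).
Iteration 1: edges from {rollback} -> (build, hops=1), (notify, hops=1).
Iteration 2: edges from {build,notify} -> (clean, hops=2).
Iteration 3: no outgoing edges from {clean}; recursion stops.

2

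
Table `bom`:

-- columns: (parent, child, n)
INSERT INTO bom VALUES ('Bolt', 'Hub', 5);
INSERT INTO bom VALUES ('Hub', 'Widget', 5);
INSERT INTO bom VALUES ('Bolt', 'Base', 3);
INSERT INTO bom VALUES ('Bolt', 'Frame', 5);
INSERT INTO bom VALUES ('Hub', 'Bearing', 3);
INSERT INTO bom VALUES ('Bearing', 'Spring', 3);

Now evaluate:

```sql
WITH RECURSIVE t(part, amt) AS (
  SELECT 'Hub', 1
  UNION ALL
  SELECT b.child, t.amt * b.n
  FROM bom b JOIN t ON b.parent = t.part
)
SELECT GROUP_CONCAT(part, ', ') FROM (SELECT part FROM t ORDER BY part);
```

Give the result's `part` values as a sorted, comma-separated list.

Base: (Hub, amt=1).
Iteration 1: components of {Hub} -> Bearing = 1*3 = 3, Widget = 1*5 = 5.
Iteration 2: components of {Bearing,Widget} -> Spring = 3*3 = 9.
Iteration 3: no further components; recursion stops.

Bearing, Hub, Spring, Widget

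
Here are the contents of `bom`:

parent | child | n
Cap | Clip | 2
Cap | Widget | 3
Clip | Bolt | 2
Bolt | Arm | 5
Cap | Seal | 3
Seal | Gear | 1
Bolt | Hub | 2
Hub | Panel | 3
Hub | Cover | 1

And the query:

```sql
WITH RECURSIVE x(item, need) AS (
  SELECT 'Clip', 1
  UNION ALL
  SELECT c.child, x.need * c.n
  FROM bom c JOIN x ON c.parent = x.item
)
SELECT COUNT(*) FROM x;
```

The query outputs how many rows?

6

Base: (Clip, need=1).
Iteration 1: components of {Clip} -> Bolt = 1*2 = 2.
Iteration 2: components of {Bolt} -> Arm = 2*5 = 10, Hub = 2*2 = 4.
Iteration 3: components of {Arm,Hub} -> Cover = 4*1 = 4, Panel = 4*3 = 12.
Iteration 4: no further components; recursion stops.
Total rows emitted: 6.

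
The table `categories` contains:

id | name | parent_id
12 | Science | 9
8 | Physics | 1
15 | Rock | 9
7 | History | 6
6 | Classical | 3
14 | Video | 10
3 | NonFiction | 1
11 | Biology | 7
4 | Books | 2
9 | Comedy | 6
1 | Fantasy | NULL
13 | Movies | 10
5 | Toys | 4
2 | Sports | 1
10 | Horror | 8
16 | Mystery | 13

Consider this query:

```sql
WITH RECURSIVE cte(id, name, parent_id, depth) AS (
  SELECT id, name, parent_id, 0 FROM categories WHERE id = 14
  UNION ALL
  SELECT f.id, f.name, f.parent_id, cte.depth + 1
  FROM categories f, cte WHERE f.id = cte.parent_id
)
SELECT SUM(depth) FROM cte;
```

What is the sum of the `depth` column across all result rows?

6

Base: id=14 (Video), parent_id=10, depth 0.
Iteration 1: join on id=10 -> Horror (id 10, parent_id=8, depth 1).
Iteration 2: join on id=8 -> Physics (id 8, parent_id=1, depth 2).
Iteration 3: join on id=1 -> Fantasy (id 1, parent_id=NULL, depth 3).
Iteration 4: parent_id is NULL; no match; recursion stops.
SUM(depth) = 0 + 1 + 2 + 3 = 6.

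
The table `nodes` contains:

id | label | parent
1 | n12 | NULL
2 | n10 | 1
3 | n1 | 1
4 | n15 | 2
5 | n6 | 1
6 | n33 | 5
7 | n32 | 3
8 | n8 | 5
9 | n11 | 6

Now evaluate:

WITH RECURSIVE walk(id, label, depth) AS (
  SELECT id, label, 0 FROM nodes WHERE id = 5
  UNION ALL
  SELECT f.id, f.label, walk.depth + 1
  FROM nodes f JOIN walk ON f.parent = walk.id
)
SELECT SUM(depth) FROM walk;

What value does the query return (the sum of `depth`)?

4

Base: id=5 (n6) at depth 0.
Iteration 1: rows with parent in {5} -> n33 (id 6, depth 1), n8 (id 8, depth 1).
Iteration 2: rows with parent in {6,8} -> n11 (id 9, depth 2).
Iteration 3: no rows with parent in {9}; recursion stops.
SUM(depth) = 0 + 1 + 1 + 2 = 4.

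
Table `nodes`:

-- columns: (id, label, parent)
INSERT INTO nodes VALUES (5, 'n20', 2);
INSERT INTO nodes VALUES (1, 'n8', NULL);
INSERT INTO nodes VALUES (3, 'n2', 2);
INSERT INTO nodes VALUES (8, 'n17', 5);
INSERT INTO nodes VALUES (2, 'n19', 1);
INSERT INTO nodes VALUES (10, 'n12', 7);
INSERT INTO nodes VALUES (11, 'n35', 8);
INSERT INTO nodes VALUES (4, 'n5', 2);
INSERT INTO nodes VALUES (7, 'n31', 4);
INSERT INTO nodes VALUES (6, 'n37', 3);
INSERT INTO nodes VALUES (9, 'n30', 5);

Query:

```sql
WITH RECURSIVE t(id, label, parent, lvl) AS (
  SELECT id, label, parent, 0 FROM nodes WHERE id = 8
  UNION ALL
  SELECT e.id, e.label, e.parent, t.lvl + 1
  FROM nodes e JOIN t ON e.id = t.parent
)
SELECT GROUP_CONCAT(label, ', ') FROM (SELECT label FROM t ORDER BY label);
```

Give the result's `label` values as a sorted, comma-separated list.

Base: id=8 (n17), parent=5, lvl 0.
Iteration 1: join on id=5 -> n20 (id 5, parent=2, lvl 1).
Iteration 2: join on id=2 -> n19 (id 2, parent=1, lvl 2).
Iteration 3: join on id=1 -> n8 (id 1, parent=NULL, lvl 3).
Iteration 4: parent is NULL; no match; recursion stops.

n17, n19, n20, n8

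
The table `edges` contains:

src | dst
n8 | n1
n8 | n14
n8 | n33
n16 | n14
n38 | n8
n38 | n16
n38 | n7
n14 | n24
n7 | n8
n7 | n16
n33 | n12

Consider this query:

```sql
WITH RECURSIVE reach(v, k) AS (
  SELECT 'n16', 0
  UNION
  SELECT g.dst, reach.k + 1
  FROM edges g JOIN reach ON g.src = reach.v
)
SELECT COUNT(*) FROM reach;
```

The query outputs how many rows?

Base: (n16, k=0).
Iteration 1: edges from {n16} -> (n14, k=1).
Iteration 2: edges from {n14} -> (n24, k=2).
Iteration 3: no outgoing edges from {n24}; recursion stops.
Total rows emitted: 3.

3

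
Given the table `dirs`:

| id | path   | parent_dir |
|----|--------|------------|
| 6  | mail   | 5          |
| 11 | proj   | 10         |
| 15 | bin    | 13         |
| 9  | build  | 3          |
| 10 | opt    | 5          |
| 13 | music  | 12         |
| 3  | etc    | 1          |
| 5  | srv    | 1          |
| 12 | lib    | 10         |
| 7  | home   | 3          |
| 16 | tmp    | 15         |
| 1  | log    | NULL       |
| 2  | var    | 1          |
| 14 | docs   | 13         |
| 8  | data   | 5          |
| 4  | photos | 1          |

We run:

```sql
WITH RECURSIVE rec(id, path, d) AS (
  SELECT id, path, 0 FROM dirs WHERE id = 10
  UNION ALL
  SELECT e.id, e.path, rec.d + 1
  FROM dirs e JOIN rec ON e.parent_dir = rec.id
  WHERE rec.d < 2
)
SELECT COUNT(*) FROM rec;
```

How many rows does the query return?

Base: id=10 (opt) at d 0.
Iteration 1: rows with parent_dir in {10} -> proj (id 11, d 1), lib (id 12, d 1).
Iteration 2: rows with parent_dir in {11,12} -> music (id 13, d 2).
Iteration 3: d < 2 fails for all current rows; recursion stops.
Total rows emitted: 4.

4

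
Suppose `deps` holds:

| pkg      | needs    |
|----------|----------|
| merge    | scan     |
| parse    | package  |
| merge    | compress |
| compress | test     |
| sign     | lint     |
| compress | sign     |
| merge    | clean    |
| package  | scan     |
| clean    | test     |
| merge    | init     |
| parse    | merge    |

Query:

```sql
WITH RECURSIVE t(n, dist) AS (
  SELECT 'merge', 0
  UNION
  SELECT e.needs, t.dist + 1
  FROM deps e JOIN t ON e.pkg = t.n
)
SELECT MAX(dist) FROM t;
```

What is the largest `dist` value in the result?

3

Base: (merge, dist=0).
Iteration 1: edges from {merge} -> (clean, dist=1), (compress, dist=1), (init, dist=1), (scan, dist=1).
Iteration 2: edges from {clean,compress,init,scan} -> (sign, dist=2), (test, dist=2). [UNION drops 1 duplicate row(s)]
Iteration 3: edges from {sign,test} -> (lint, dist=3).
Iteration 4: no outgoing edges from {lint}; recursion stops.
dist values: 0, 1, 1, 1, 1, 2, 2, 3; the maximum is 3.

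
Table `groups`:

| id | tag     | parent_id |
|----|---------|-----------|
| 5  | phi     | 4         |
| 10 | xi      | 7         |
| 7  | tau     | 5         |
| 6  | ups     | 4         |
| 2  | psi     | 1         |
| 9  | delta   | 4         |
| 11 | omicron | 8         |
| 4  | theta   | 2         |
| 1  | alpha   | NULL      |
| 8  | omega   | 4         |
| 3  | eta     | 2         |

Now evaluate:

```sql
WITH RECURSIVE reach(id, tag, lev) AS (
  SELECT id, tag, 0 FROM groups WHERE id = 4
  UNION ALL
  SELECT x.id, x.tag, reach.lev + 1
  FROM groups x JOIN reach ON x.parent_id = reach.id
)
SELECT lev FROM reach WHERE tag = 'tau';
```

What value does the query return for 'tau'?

2

Base: id=4 (theta) at lev 0.
Iteration 1: rows with parent_id in {4} -> phi (id 5, lev 1), ups (id 6, lev 1), omega (id 8, lev 1), delta (id 9, lev 1).
Iteration 2: rows with parent_id in {5,6,8,9} -> tau (id 7, lev 2), omicron (id 11, lev 2).
Iteration 3: rows with parent_id in {7,11} -> xi (id 10, lev 3).
Iteration 4: no rows with parent_id in {10}; recursion stops.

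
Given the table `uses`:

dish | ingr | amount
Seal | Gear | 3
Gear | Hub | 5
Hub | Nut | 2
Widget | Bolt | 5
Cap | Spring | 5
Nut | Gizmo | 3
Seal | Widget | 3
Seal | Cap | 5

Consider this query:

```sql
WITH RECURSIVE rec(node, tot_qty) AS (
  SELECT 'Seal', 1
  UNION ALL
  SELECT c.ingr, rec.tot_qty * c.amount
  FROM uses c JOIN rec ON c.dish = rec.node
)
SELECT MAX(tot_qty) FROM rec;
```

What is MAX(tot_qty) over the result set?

Base: (Seal, tot_qty=1).
Iteration 1: components of {Seal} -> Cap = 1*5 = 5, Gear = 1*3 = 3, Widget = 1*3 = 3.
Iteration 2: components of {Cap,Gear,Widget} -> Bolt = 3*5 = 15, Hub = 3*5 = 15, Spring = 5*5 = 25.
Iteration 3: components of {Bolt,Hub,Spring} -> Nut = 15*2 = 30.
Iteration 4: components of {Nut} -> Gizmo = 30*3 = 90.
Iteration 5: no further components; recursion stops.
tot_qty values: 1, 3, 5, 3, 15, 25, 15, 30, 90; the maximum is 90.

90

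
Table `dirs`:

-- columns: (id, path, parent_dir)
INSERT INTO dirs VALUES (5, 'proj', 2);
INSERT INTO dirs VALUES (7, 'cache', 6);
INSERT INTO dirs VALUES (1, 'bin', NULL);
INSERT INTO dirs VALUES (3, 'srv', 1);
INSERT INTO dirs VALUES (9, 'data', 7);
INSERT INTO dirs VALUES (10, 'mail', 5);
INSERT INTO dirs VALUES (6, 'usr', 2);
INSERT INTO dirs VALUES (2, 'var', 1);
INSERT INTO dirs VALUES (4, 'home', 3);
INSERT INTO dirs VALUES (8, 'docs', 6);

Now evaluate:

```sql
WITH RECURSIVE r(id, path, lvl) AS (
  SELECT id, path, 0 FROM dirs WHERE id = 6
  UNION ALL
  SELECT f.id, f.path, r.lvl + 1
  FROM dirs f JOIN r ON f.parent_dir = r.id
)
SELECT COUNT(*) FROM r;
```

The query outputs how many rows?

4

Base: id=6 (usr) at lvl 0.
Iteration 1: rows with parent_dir in {6} -> cache (id 7, lvl 1), docs (id 8, lvl 1).
Iteration 2: rows with parent_dir in {7,8} -> data (id 9, lvl 2).
Iteration 3: no rows with parent_dir in {9}; recursion stops.
Total rows emitted: 4.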